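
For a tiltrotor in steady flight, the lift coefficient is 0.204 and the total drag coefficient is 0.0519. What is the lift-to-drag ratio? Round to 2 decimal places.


Step 1: L/D = CL / CD = 0.204 / 0.0519
Step 2: L/D = 3.93

3.93


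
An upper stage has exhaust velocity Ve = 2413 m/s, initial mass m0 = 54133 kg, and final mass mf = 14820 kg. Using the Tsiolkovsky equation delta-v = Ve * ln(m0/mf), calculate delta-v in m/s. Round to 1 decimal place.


Step 1: Mass ratio m0/mf = 54133 / 14820 = 3.652699
Step 2: ln(3.652699) = 1.295466
Step 3: delta-v = 2413 * 1.295466 = 3126.0 m/s

3126.0


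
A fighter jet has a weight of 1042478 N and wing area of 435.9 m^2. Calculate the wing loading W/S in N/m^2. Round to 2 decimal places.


Step 1: Wing loading = W / S = 1042478 / 435.9
Step 2: Wing loading = 2391.55 N/m^2

2391.55


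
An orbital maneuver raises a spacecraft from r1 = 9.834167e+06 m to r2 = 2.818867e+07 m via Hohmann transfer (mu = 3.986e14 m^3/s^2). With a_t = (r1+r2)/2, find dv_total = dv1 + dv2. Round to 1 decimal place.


Step 1: Transfer semi-major axis a_t = (9.834167e+06 + 2.818867e+07) / 2 = 1.901142e+07 m
Step 2: v1 (circular at r1) = sqrt(mu/r1) = 6366.49 m/s
Step 3: v_t1 = sqrt(mu*(2/r1 - 1/a_t)) = 7752.29 m/s
Step 4: dv1 = |7752.29 - 6366.49| = 1385.8 m/s
Step 5: v2 (circular at r2) = 3760.38 m/s, v_t2 = 2704.54 m/s
Step 6: dv2 = |3760.38 - 2704.54| = 1055.84 m/s
Step 7: Total delta-v = 1385.8 + 1055.84 = 2441.6 m/s

2441.6


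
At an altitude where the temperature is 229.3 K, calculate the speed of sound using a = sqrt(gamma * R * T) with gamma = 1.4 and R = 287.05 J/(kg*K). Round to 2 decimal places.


Step 1: gamma * R * T = 1.4 * 287.05 * 229.3 = 92148.791
Step 2: a = sqrt(92148.791) = 303.56 m/s

303.56


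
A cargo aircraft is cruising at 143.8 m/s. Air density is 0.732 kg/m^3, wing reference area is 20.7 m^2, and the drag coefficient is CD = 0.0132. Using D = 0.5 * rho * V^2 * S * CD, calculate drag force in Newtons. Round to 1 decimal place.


Step 1: Dynamic pressure q = 0.5 * 0.732 * 143.8^2 = 7568.309 Pa
Step 2: Drag D = q * S * CD = 7568.309 * 20.7 * 0.0132
Step 3: D = 2068.0 N

2068.0


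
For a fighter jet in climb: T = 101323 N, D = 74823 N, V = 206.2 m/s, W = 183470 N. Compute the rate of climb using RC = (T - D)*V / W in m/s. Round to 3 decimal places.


Step 1: Excess thrust = T - D = 101323 - 74823 = 26500 N
Step 2: Excess power = 26500 * 206.2 = 5464300.0 W
Step 3: RC = 5464300.0 / 183470 = 29.783 m/s

29.783


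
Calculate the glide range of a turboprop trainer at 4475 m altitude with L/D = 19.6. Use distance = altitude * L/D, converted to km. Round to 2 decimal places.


Step 1: Glide distance = altitude * L/D = 4475 * 19.6 = 87710.0 m
Step 2: Convert to km: 87710.0 / 1000 = 87.71 km

87.71


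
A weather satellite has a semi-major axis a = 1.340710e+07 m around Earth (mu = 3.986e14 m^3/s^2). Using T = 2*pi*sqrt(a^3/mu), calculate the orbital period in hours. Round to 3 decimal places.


Step 1: a^3 / mu = 2.409931e+21 / 3.986e14 = 6.045988e+06
Step 2: sqrt(6.045988e+06) = 2458.859 s
Step 3: T = 2*pi * 2458.859 = 15449.47 s
Step 4: T in hours = 15449.47 / 3600 = 4.292 hours

4.292


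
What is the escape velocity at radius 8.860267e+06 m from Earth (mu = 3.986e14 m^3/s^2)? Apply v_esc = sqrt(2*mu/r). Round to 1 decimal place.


Step 1: 2*mu/r = 2 * 3.986e14 / 8.860267e+06 = 89974715.2089
Step 2: v_esc = sqrt(89974715.2089) = 9485.5 m/s

9485.5


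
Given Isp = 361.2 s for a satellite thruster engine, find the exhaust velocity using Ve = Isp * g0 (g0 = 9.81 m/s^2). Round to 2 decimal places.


Step 1: Ve = Isp * g0 = 361.2 * 9.81
Step 2: Ve = 3543.37 m/s

3543.37


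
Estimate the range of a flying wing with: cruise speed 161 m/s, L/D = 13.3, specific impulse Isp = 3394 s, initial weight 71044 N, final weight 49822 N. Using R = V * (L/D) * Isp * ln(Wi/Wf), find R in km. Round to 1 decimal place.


Step 1: Coefficient = V * (L/D) * Isp = 161 * 13.3 * 3394 = 7267572.2 m
Step 2: Wi/Wf = 71044 / 49822 = 1.425956
Step 3: ln(1.425956) = 0.354843
Step 4: R = 7267572.2 * 0.354843 = 2578845.3 m = 2578.8 km

2578.8


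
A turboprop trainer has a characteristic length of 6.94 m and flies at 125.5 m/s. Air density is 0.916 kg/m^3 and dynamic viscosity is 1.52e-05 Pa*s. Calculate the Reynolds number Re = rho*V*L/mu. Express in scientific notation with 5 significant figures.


Step 1: Numerator = rho * V * L = 0.916 * 125.5 * 6.94 = 797.80852
Step 2: Re = 797.80852 / 1.52e-05
Step 3: Re = 5.2487e+07

5.2487e+07


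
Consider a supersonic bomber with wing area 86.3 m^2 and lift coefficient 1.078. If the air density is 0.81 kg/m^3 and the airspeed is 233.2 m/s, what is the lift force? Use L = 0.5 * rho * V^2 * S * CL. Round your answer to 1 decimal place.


Step 1: Calculate dynamic pressure q = 0.5 * 0.81 * 233.2^2 = 0.5 * 0.81 * 54382.24 = 22024.8072 Pa
Step 2: Multiply by wing area and lift coefficient: L = 22024.8072 * 86.3 * 1.078
Step 3: L = 1900740.8614 * 1.078 = 2048998.6 N

2048998.6


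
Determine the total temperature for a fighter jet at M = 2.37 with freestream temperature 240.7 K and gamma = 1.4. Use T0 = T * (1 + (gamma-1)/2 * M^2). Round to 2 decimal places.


Step 1: (gamma-1)/2 = 0.2
Step 2: M^2 = 5.6169
Step 3: 1 + 0.2 * 5.6169 = 2.12338
Step 4: T0 = 240.7 * 2.12338 = 511.10 K

511.10


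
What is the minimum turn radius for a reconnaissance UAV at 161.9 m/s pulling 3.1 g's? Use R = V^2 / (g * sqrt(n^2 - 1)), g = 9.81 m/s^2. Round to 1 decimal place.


Step 1: V^2 = 161.9^2 = 26211.61
Step 2: n^2 - 1 = 3.1^2 - 1 = 8.61
Step 3: sqrt(8.61) = 2.93428
Step 4: R = 26211.61 / (9.81 * 2.93428) = 910.6 m

910.6


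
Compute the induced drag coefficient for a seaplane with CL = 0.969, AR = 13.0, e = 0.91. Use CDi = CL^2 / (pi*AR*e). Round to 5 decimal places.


Step 1: CL^2 = 0.969^2 = 0.938961
Step 2: pi * AR * e = 3.14159 * 13.0 * 0.91 = 37.165041
Step 3: CDi = 0.938961 / 37.165041 = 0.02526

0.02526


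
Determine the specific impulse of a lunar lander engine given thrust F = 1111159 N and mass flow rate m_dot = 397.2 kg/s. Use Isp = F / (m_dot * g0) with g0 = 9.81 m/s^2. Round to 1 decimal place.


Step 1: m_dot * g0 = 397.2 * 9.81 = 3896.53
Step 2: Isp = 1111159 / 3896.53 = 285.2 s

285.2


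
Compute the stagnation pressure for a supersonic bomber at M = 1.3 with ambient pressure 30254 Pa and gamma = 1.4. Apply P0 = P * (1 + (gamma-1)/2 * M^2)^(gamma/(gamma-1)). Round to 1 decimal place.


Step 1: (gamma-1)/2 * M^2 = 0.2 * 1.69 = 0.338
Step 2: 1 + 0.338 = 1.338
Step 3: Exponent gamma/(gamma-1) = 3.5
Step 4: P0 = 30254 * 1.338^3.5 = 83826.1 Pa

83826.1


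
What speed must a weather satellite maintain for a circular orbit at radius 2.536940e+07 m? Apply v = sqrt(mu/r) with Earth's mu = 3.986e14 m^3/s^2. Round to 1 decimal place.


Step 1: mu / r = 3.986e14 / 2.536940e+07 = 15711841.8252
Step 2: v = sqrt(15711841.8252) = 3963.8 m/s

3963.8


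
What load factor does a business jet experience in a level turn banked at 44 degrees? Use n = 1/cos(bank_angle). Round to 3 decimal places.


Step 1: Convert 44 degrees to radians = 0.767945
Step 2: cos(44 deg) = 0.71934
Step 3: n = 1 / 0.71934 = 1.390

1.390


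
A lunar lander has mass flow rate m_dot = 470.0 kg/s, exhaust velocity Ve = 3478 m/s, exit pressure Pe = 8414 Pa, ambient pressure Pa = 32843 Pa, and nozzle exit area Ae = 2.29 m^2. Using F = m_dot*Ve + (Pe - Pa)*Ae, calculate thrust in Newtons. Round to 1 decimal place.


Step 1: Momentum thrust = m_dot * Ve = 470.0 * 3478 = 1634660.0 N
Step 2: Pressure thrust = (Pe - Pa) * Ae = (8414 - 32843) * 2.29 = -55942.41 N
Step 3: Total thrust F = 1634660.0 + -55942.41 = 1578717.6 N

1578717.6


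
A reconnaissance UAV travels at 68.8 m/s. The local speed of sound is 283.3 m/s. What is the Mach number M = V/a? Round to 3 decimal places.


Step 1: M = V / a = 68.8 / 283.3
Step 2: M = 0.243

0.243


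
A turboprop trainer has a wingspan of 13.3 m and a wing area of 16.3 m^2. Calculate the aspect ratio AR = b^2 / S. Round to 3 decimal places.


Step 1: b^2 = 13.3^2 = 176.89
Step 2: AR = 176.89 / 16.3 = 10.852

10.852


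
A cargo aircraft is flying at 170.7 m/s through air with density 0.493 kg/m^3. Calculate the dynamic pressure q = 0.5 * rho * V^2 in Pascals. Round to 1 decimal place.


Step 1: V^2 = 170.7^2 = 29138.49
Step 2: q = 0.5 * 0.493 * 29138.49
Step 3: q = 7182.6 Pa

7182.6


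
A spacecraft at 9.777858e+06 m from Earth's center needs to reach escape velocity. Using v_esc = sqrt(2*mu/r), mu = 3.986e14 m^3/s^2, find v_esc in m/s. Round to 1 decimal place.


Step 1: 2*mu/r = 2 * 3.986e14 / 9.777858e+06 = 81531149.2558
Step 2: v_esc = sqrt(81531149.2558) = 9029.5 m/s

9029.5


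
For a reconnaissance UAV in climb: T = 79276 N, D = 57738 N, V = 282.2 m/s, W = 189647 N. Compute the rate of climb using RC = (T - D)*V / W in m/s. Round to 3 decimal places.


Step 1: Excess thrust = T - D = 79276 - 57738 = 21538 N
Step 2: Excess power = 21538 * 282.2 = 6078023.6 W
Step 3: RC = 6078023.6 / 189647 = 32.049 m/s

32.049


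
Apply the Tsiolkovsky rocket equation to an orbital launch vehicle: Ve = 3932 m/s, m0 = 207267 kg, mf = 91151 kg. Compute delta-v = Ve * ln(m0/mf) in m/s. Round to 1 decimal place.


Step 1: Mass ratio m0/mf = 207267 / 91151 = 2.273886
Step 2: ln(2.273886) = 0.82149
Step 3: delta-v = 3932 * 0.82149 = 3230.1 m/s

3230.1


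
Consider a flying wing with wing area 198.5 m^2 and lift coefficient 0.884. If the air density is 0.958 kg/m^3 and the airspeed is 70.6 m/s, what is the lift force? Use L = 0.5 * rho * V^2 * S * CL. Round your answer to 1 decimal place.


Step 1: Calculate dynamic pressure q = 0.5 * 0.958 * 70.6^2 = 0.5 * 0.958 * 4984.36 = 2387.5084 Pa
Step 2: Multiply by wing area and lift coefficient: L = 2387.5084 * 198.5 * 0.884
Step 3: L = 473920.4253 * 0.884 = 418945.7 N

418945.7


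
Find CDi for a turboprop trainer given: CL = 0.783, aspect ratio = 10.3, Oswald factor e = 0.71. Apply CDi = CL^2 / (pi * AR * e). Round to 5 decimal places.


Step 1: CL^2 = 0.783^2 = 0.613089
Step 2: pi * AR * e = 3.14159 * 10.3 * 0.71 = 22.974467
Step 3: CDi = 0.613089 / 22.974467 = 0.02669

0.02669


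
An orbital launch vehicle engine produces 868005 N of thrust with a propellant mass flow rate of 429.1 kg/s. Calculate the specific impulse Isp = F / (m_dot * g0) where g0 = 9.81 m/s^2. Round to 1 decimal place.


Step 1: m_dot * g0 = 429.1 * 9.81 = 4209.47
Step 2: Isp = 868005 / 4209.47 = 206.2 s

206.2


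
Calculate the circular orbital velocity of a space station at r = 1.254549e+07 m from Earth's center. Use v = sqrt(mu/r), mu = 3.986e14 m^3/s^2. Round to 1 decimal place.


Step 1: mu / r = 3.986e14 / 1.254549e+07 = 31772373.9766
Step 2: v = sqrt(31772373.9766) = 5636.7 m/s

5636.7


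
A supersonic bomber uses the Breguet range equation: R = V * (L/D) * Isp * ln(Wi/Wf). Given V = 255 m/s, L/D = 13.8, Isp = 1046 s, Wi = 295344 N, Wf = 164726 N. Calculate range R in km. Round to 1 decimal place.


Step 1: Coefficient = V * (L/D) * Isp = 255 * 13.8 * 1046 = 3680874.0 m
Step 2: Wi/Wf = 295344 / 164726 = 1.792941
Step 3: ln(1.792941) = 0.583857
Step 4: R = 3680874.0 * 0.583857 = 2149105.1 m = 2149.1 km

2149.1


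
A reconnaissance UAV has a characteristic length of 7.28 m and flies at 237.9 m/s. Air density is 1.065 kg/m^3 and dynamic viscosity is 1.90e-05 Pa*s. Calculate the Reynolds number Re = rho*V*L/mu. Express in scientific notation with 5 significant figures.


Step 1: Numerator = rho * V * L = 1.065 * 237.9 * 7.28 = 1844.48628
Step 2: Re = 1844.48628 / 1.90e-05
Step 3: Re = 9.7078e+07

9.7078e+07


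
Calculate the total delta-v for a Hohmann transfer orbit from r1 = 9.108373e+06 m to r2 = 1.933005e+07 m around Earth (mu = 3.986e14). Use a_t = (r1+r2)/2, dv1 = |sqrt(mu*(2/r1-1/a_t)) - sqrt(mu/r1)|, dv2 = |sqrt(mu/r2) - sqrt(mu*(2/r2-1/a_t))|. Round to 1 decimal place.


Step 1: Transfer semi-major axis a_t = (9.108373e+06 + 1.933005e+07) / 2 = 1.421921e+07 m
Step 2: v1 (circular at r1) = sqrt(mu/r1) = 6615.28 m/s
Step 3: v_t1 = sqrt(mu*(2/r1 - 1/a_t)) = 7713.06 m/s
Step 4: dv1 = |7713.06 - 6615.28| = 1097.78 m/s
Step 5: v2 (circular at r2) = 4541.01 m/s, v_t2 = 3634.42 m/s
Step 6: dv2 = |4541.01 - 3634.42| = 906.59 m/s
Step 7: Total delta-v = 1097.78 + 906.59 = 2004.4 m/s

2004.4


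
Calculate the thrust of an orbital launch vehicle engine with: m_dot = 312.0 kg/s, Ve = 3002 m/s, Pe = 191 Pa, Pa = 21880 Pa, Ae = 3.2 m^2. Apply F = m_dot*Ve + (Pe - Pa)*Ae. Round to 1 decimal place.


Step 1: Momentum thrust = m_dot * Ve = 312.0 * 3002 = 936624.0 N
Step 2: Pressure thrust = (Pe - Pa) * Ae = (191 - 21880) * 3.2 = -69404.8 N
Step 3: Total thrust F = 936624.0 + -69404.8 = 867219.2 N

867219.2


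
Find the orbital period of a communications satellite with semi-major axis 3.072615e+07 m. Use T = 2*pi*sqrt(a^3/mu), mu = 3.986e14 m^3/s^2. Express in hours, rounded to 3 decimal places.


Step 1: a^3 / mu = 2.900844e+22 / 3.986e14 = 7.277583e+07
Step 2: sqrt(7.277583e+07) = 8530.8749 s
Step 3: T = 2*pi * 8530.8749 = 53601.07 s
Step 4: T in hours = 53601.07 / 3600 = 14.889 hours

14.889


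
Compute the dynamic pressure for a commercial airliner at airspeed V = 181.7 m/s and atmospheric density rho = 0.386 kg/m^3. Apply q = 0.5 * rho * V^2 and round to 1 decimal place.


Step 1: V^2 = 181.7^2 = 33014.89
Step 2: q = 0.5 * 0.386 * 33014.89
Step 3: q = 6371.9 Pa

6371.9


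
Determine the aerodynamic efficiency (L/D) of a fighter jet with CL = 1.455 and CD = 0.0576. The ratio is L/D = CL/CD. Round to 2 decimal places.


Step 1: L/D = CL / CD = 1.455 / 0.0576
Step 2: L/D = 25.26

25.26


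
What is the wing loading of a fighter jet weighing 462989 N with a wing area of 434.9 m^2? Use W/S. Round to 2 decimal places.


Step 1: Wing loading = W / S = 462989 / 434.9
Step 2: Wing loading = 1064.59 N/m^2

1064.59


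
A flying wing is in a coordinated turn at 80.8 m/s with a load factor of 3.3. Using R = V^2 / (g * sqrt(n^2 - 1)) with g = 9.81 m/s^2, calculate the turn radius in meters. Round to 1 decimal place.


Step 1: V^2 = 80.8^2 = 6528.64
Step 2: n^2 - 1 = 3.3^2 - 1 = 9.89
Step 3: sqrt(9.89) = 3.144837
Step 4: R = 6528.64 / (9.81 * 3.144837) = 211.6 m

211.6


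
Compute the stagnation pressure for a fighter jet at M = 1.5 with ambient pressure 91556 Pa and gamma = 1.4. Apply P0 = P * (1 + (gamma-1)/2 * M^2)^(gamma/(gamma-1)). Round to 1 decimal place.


Step 1: (gamma-1)/2 * M^2 = 0.2 * 2.25 = 0.45
Step 2: 1 + 0.45 = 1.45
Step 3: Exponent gamma/(gamma-1) = 3.5
Step 4: P0 = 91556 * 1.45^3.5 = 336104.9 Pa

336104.9


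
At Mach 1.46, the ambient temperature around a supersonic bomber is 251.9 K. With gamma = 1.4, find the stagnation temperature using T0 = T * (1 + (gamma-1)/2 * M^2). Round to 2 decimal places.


Step 1: (gamma-1)/2 = 0.2
Step 2: M^2 = 2.1316
Step 3: 1 + 0.2 * 2.1316 = 1.42632
Step 4: T0 = 251.9 * 1.42632 = 359.29 K

359.29


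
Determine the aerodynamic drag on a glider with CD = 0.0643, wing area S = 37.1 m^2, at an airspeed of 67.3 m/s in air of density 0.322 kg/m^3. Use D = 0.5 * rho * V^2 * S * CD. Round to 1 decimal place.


Step 1: Dynamic pressure q = 0.5 * 0.322 * 67.3^2 = 729.2157 Pa
Step 2: Drag D = q * S * CD = 729.2157 * 37.1 * 0.0643
Step 3: D = 1739.6 N

1739.6


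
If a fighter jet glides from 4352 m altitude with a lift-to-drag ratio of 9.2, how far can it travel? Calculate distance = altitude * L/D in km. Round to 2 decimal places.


Step 1: Glide distance = altitude * L/D = 4352 * 9.2 = 40038.4 m
Step 2: Convert to km: 40038.4 / 1000 = 40.04 km

40.04


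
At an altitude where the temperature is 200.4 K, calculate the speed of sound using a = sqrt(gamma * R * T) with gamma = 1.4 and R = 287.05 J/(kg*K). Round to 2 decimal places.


Step 1: gamma * R * T = 1.4 * 287.05 * 200.4 = 80534.748
Step 2: a = sqrt(80534.748) = 283.79 m/s

283.79


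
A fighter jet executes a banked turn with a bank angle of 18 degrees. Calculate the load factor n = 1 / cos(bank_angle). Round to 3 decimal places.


Step 1: Convert 18 degrees to radians = 0.314159
Step 2: cos(18 deg) = 0.951057
Step 3: n = 1 / 0.951057 = 1.051

1.051


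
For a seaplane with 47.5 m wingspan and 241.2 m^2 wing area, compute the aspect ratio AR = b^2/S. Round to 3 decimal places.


Step 1: b^2 = 47.5^2 = 2256.25
Step 2: AR = 2256.25 / 241.2 = 9.354

9.354


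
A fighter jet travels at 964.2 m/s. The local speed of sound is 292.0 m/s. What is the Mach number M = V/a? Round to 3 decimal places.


Step 1: M = V / a = 964.2 / 292.0
Step 2: M = 3.302

3.302


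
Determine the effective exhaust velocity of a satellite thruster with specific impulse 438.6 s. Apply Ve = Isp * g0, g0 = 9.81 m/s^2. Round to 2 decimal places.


Step 1: Ve = Isp * g0 = 438.6 * 9.81
Step 2: Ve = 4302.67 m/s

4302.67


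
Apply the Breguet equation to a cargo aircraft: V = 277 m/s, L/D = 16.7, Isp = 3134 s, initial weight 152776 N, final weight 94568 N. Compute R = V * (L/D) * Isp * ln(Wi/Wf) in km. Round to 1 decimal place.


Step 1: Coefficient = V * (L/D) * Isp = 277 * 16.7 * 3134 = 14497570.6 m
Step 2: Wi/Wf = 152776 / 94568 = 1.615515
Step 3: ln(1.615515) = 0.479654
Step 4: R = 14497570.6 * 0.479654 = 6953812.6 m = 6953.8 km

6953.8


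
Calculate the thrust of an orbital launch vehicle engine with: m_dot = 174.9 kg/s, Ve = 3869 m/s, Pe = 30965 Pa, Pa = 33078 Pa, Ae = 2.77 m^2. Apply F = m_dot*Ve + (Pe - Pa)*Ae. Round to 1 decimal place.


Step 1: Momentum thrust = m_dot * Ve = 174.9 * 3869 = 676688.1 N
Step 2: Pressure thrust = (Pe - Pa) * Ae = (30965 - 33078) * 2.77 = -5853.01 N
Step 3: Total thrust F = 676688.1 + -5853.01 = 670835.1 N

670835.1


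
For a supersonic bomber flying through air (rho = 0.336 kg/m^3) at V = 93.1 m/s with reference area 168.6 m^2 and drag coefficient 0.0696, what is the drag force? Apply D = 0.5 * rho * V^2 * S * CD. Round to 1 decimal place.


Step 1: Dynamic pressure q = 0.5 * 0.336 * 93.1^2 = 1456.1585 Pa
Step 2: Drag D = q * S * CD = 1456.1585 * 168.6 * 0.0696
Step 3: D = 17087.4 N

17087.4


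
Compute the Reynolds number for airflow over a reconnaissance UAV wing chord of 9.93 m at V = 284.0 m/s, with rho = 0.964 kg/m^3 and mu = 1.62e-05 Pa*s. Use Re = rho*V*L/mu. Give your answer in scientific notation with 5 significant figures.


Step 1: Numerator = rho * V * L = 0.964 * 284.0 * 9.93 = 2718.59568
Step 2: Re = 2718.59568 / 1.62e-05
Step 3: Re = 1.6781e+08

1.6781e+08


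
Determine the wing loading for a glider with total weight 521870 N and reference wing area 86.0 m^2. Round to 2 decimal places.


Step 1: Wing loading = W / S = 521870 / 86.0
Step 2: Wing loading = 6068.26 N/m^2

6068.26


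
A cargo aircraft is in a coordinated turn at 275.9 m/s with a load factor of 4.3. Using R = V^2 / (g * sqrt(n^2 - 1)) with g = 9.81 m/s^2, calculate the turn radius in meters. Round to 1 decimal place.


Step 1: V^2 = 275.9^2 = 76120.81
Step 2: n^2 - 1 = 4.3^2 - 1 = 17.49
Step 3: sqrt(17.49) = 4.182105
Step 4: R = 76120.81 / (9.81 * 4.182105) = 1855.4 m

1855.4


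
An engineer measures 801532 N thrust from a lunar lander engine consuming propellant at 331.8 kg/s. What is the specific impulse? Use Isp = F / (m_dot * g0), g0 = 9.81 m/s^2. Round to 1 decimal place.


Step 1: m_dot * g0 = 331.8 * 9.81 = 3254.96
Step 2: Isp = 801532 / 3254.96 = 246.2 s

246.2


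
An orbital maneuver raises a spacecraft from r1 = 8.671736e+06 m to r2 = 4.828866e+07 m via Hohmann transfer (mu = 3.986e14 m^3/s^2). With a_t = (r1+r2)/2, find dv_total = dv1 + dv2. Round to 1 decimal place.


Step 1: Transfer semi-major axis a_t = (8.671736e+06 + 4.828866e+07) / 2 = 2.848020e+07 m
Step 2: v1 (circular at r1) = sqrt(mu/r1) = 6779.78 m/s
Step 3: v_t1 = sqrt(mu*(2/r1 - 1/a_t)) = 8828.09 m/s
Step 4: dv1 = |8828.09 - 6779.78| = 2048.31 m/s
Step 5: v2 (circular at r2) = 2873.07 m/s, v_t2 = 1585.36 m/s
Step 6: dv2 = |2873.07 - 1585.36| = 1287.71 m/s
Step 7: Total delta-v = 2048.31 + 1287.71 = 3336.0 m/s

3336.0


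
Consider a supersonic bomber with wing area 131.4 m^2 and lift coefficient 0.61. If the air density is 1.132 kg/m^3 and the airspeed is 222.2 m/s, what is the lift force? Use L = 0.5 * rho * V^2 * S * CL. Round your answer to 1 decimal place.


Step 1: Calculate dynamic pressure q = 0.5 * 1.132 * 222.2^2 = 0.5 * 1.132 * 49372.84 = 27945.0274 Pa
Step 2: Multiply by wing area and lift coefficient: L = 27945.0274 * 131.4 * 0.61
Step 3: L = 3671976.6056 * 0.61 = 2239905.7 N

2239905.7


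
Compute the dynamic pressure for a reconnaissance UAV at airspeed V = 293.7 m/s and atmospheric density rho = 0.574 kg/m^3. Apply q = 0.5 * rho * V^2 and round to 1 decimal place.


Step 1: V^2 = 293.7^2 = 86259.69
Step 2: q = 0.5 * 0.574 * 86259.69
Step 3: q = 24756.5 Pa

24756.5


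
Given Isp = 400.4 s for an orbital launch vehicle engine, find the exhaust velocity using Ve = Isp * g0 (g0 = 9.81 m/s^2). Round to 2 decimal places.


Step 1: Ve = Isp * g0 = 400.4 * 9.81
Step 2: Ve = 3927.92 m/s

3927.92


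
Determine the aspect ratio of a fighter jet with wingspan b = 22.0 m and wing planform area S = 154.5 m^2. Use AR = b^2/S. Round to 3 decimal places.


Step 1: b^2 = 22.0^2 = 484.0
Step 2: AR = 484.0 / 154.5 = 3.133

3.133


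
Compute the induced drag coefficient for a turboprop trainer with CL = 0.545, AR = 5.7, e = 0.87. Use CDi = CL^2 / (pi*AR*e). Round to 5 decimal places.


Step 1: CL^2 = 0.545^2 = 0.297025
Step 2: pi * AR * e = 3.14159 * 5.7 * 0.87 = 15.579158
Step 3: CDi = 0.297025 / 15.579158 = 0.01907

0.01907


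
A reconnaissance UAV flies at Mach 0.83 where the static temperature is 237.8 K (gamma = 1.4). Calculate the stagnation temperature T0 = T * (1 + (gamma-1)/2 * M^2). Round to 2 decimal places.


Step 1: (gamma-1)/2 = 0.2
Step 2: M^2 = 0.6889
Step 3: 1 + 0.2 * 0.6889 = 1.13778
Step 4: T0 = 237.8 * 1.13778 = 270.56 K

270.56


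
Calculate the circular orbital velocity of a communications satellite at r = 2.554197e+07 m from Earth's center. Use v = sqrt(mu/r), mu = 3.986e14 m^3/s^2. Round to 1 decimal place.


Step 1: mu / r = 3.986e14 / 2.554197e+07 = 15605687.4235
Step 2: v = sqrt(15605687.4235) = 3950.4 m/s

3950.4


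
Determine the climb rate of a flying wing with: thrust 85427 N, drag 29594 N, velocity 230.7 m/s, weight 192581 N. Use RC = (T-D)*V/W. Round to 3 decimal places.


Step 1: Excess thrust = T - D = 85427 - 29594 = 55833 N
Step 2: Excess power = 55833 * 230.7 = 12880673.1 W
Step 3: RC = 12880673.1 / 192581 = 66.884 m/s

66.884


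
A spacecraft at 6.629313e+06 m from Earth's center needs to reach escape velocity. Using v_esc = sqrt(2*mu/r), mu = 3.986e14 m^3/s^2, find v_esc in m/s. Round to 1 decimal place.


Step 1: 2*mu/r = 2 * 3.986e14 / 6.629313e+06 = 120253787.9868
Step 2: v_esc = sqrt(120253787.9868) = 10966.0 m/s

10966.0


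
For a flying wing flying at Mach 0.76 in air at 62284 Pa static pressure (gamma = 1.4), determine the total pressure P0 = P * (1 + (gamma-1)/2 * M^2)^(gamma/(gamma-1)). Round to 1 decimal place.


Step 1: (gamma-1)/2 * M^2 = 0.2 * 0.5776 = 0.11552
Step 2: 1 + 0.11552 = 1.11552
Step 3: Exponent gamma/(gamma-1) = 3.5
Step 4: P0 = 62284 * 1.11552^3.5 = 91316.1 Pa

91316.1


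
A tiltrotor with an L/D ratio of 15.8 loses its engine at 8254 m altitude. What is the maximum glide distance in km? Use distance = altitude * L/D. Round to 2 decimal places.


Step 1: Glide distance = altitude * L/D = 8254 * 15.8 = 130413.2 m
Step 2: Convert to km: 130413.2 / 1000 = 130.41 km

130.41


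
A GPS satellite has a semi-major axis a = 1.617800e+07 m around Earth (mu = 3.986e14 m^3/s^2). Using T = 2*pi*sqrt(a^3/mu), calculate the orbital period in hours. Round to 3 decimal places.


Step 1: a^3 / mu = 4.234230e+21 / 3.986e14 = 1.062276e+07
Step 2: sqrt(1.062276e+07) = 3259.2569 s
Step 3: T = 2*pi * 3259.2569 = 20478.52 s
Step 4: T in hours = 20478.52 / 3600 = 5.688 hours

5.688


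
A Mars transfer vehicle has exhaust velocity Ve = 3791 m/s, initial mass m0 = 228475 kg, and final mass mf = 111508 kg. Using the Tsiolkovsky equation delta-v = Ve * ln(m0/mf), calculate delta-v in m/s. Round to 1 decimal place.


Step 1: Mass ratio m0/mf = 228475 / 111508 = 2.048956
Step 2: ln(2.048956) = 0.71733
Step 3: delta-v = 3791 * 0.71733 = 2719.4 m/s

2719.4


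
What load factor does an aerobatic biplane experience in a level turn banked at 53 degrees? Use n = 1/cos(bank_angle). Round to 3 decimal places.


Step 1: Convert 53 degrees to radians = 0.925025
Step 2: cos(53 deg) = 0.601815
Step 3: n = 1 / 0.601815 = 1.662

1.662


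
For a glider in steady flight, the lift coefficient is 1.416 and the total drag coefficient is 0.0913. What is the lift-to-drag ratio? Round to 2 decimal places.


Step 1: L/D = CL / CD = 1.416 / 0.0913
Step 2: L/D = 15.51

15.51


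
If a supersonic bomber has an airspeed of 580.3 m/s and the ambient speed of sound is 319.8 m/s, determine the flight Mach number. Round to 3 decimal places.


Step 1: M = V / a = 580.3 / 319.8
Step 2: M = 1.815

1.815


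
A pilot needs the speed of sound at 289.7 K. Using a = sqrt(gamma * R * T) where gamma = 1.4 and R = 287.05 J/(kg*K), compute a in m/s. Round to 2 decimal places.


Step 1: gamma * R * T = 1.4 * 287.05 * 289.7 = 116421.739
Step 2: a = sqrt(116421.739) = 341.21 m/s

341.21


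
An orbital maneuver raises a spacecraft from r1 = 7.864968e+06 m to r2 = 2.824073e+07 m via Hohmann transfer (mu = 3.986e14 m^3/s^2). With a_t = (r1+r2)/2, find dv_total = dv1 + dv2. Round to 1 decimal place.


Step 1: Transfer semi-major axis a_t = (7.864968e+06 + 2.824073e+07) / 2 = 1.805285e+07 m
Step 2: v1 (circular at r1) = sqrt(mu/r1) = 7119.02 m/s
Step 3: v_t1 = sqrt(mu*(2/r1 - 1/a_t)) = 8904.0 m/s
Step 4: dv1 = |8904.0 - 7119.02| = 1784.98 m/s
Step 5: v2 (circular at r2) = 3756.91 m/s, v_t2 = 2479.74 m/s
Step 6: dv2 = |3756.91 - 2479.74| = 1277.17 m/s
Step 7: Total delta-v = 1784.98 + 1277.17 = 3062.2 m/s

3062.2


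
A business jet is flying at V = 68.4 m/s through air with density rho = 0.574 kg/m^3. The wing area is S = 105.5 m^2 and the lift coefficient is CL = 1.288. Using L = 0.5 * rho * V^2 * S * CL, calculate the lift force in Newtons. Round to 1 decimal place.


Step 1: Calculate dynamic pressure q = 0.5 * 0.574 * 68.4^2 = 0.5 * 0.574 * 4678.56 = 1342.7467 Pa
Step 2: Multiply by wing area and lift coefficient: L = 1342.7467 * 105.5 * 1.288
Step 3: L = 141659.779 * 1.288 = 182457.8 N

182457.8


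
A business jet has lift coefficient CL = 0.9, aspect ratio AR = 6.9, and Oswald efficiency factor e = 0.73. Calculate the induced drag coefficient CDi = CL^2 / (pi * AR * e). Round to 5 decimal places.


Step 1: CL^2 = 0.9^2 = 0.81
Step 2: pi * AR * e = 3.14159 * 6.9 * 0.73 = 15.824202
Step 3: CDi = 0.81 / 15.824202 = 0.05119

0.05119


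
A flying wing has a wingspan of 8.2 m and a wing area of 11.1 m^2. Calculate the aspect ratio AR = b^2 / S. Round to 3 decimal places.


Step 1: b^2 = 8.2^2 = 67.24
Step 2: AR = 67.24 / 11.1 = 6.058

6.058


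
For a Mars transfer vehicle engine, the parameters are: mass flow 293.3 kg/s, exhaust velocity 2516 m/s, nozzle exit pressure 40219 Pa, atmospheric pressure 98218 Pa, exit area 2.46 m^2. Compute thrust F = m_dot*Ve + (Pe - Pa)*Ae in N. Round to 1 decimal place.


Step 1: Momentum thrust = m_dot * Ve = 293.3 * 2516 = 737942.8 N
Step 2: Pressure thrust = (Pe - Pa) * Ae = (40219 - 98218) * 2.46 = -142677.54 N
Step 3: Total thrust F = 737942.8 + -142677.54 = 595265.3 N

595265.3


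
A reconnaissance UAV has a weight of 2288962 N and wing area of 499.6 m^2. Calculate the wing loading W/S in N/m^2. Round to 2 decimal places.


Step 1: Wing loading = W / S = 2288962 / 499.6
Step 2: Wing loading = 4581.59 N/m^2

4581.59


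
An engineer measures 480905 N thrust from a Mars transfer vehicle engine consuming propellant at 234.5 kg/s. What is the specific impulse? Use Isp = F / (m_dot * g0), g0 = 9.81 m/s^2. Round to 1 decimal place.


Step 1: m_dot * g0 = 234.5 * 9.81 = 2300.45
Step 2: Isp = 480905 / 2300.45 = 209.0 s

209.0


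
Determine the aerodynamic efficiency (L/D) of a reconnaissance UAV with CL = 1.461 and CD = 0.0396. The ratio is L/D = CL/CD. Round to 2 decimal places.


Step 1: L/D = CL / CD = 1.461 / 0.0396
Step 2: L/D = 36.89

36.89


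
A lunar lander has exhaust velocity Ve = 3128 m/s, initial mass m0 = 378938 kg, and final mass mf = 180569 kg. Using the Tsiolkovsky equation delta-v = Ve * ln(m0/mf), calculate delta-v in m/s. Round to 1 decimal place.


Step 1: Mass ratio m0/mf = 378938 / 180569 = 2.098577
Step 2: ln(2.098577) = 0.74126
Step 3: delta-v = 3128 * 0.74126 = 2318.7 m/s

2318.7


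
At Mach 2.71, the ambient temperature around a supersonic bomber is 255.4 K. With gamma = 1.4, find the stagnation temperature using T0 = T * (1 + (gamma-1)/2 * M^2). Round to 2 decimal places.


Step 1: (gamma-1)/2 = 0.2
Step 2: M^2 = 7.3441
Step 3: 1 + 0.2 * 7.3441 = 2.46882
Step 4: T0 = 255.4 * 2.46882 = 630.54 K

630.54


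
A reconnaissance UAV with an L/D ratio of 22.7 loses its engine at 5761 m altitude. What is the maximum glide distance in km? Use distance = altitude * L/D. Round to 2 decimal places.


Step 1: Glide distance = altitude * L/D = 5761 * 22.7 = 130774.7 m
Step 2: Convert to km: 130774.7 / 1000 = 130.77 km

130.77


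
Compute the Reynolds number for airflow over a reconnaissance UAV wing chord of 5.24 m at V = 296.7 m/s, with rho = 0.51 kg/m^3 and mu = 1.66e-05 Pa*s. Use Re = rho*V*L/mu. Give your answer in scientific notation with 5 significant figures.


Step 1: Numerator = rho * V * L = 0.51 * 296.7 * 5.24 = 792.90108
Step 2: Re = 792.90108 / 1.66e-05
Step 3: Re = 4.7765e+07

4.7765e+07


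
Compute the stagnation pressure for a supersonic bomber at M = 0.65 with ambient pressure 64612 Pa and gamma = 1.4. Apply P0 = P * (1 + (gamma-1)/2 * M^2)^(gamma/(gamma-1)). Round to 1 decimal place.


Step 1: (gamma-1)/2 * M^2 = 0.2 * 0.4225 = 0.0845
Step 2: 1 + 0.0845 = 1.0845
Step 3: Exponent gamma/(gamma-1) = 3.5
Step 4: P0 = 64612 * 1.0845^3.5 = 85825.6 Pa

85825.6


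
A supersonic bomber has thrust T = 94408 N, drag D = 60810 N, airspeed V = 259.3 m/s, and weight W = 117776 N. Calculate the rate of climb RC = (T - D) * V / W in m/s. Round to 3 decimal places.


Step 1: Excess thrust = T - D = 94408 - 60810 = 33598 N
Step 2: Excess power = 33598 * 259.3 = 8711961.4 W
Step 3: RC = 8711961.4 / 117776 = 73.971 m/s

73.971


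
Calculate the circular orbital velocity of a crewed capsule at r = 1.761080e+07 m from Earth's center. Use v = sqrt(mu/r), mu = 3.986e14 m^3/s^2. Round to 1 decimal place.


Step 1: mu / r = 3.986e14 / 1.761080e+07 = 22633838.3265
Step 2: v = sqrt(22633838.3265) = 4757.5 m/s

4757.5


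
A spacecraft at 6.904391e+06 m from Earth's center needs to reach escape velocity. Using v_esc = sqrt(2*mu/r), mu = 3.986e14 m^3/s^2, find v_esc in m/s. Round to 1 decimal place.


Step 1: 2*mu/r = 2 * 3.986e14 / 6.904391e+06 = 115462754.0648
Step 2: v_esc = sqrt(115462754.0648) = 10745.4 m/s

10745.4


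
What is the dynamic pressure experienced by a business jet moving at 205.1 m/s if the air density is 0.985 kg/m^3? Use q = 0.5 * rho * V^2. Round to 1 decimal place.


Step 1: V^2 = 205.1^2 = 42066.01
Step 2: q = 0.5 * 0.985 * 42066.01
Step 3: q = 20717.5 Pa

20717.5


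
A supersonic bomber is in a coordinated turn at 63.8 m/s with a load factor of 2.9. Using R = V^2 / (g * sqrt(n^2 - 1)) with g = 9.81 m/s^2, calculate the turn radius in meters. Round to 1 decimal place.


Step 1: V^2 = 63.8^2 = 4070.44
Step 2: n^2 - 1 = 2.9^2 - 1 = 7.41
Step 3: sqrt(7.41) = 2.722132
Step 4: R = 4070.44 / (9.81 * 2.722132) = 152.4 m

152.4


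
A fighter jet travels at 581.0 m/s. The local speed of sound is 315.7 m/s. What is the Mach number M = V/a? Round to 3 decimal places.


Step 1: M = V / a = 581.0 / 315.7
Step 2: M = 1.840

1.840


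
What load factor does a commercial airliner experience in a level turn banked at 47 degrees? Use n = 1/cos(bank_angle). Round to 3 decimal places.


Step 1: Convert 47 degrees to radians = 0.820305
Step 2: cos(47 deg) = 0.681998
Step 3: n = 1 / 0.681998 = 1.466

1.466


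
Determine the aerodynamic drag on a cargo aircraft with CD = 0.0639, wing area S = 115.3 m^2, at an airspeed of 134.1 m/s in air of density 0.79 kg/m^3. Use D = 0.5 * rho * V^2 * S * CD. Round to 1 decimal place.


Step 1: Dynamic pressure q = 0.5 * 0.79 * 134.1^2 = 7103.2099 Pa
Step 2: Drag D = q * S * CD = 7103.2099 * 115.3 * 0.0639
Step 3: D = 52334.1 N

52334.1


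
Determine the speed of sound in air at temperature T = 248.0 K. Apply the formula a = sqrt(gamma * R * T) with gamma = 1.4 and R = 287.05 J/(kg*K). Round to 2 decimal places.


Step 1: gamma * R * T = 1.4 * 287.05 * 248.0 = 99663.76
Step 2: a = sqrt(99663.76) = 315.70 m/s

315.70


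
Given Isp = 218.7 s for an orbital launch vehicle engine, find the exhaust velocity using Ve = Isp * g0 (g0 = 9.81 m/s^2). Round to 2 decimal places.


Step 1: Ve = Isp * g0 = 218.7 * 9.81
Step 2: Ve = 2145.45 m/s

2145.45


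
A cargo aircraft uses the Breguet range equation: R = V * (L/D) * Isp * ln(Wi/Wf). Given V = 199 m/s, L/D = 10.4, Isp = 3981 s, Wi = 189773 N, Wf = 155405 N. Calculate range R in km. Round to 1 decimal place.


Step 1: Coefficient = V * (L/D) * Isp = 199 * 10.4 * 3981 = 8239077.6 m
Step 2: Wi/Wf = 189773 / 155405 = 1.221151
Step 3: ln(1.221151) = 0.199794
Step 4: R = 8239077.6 * 0.199794 = 1646118.3 m = 1646.1 km

1646.1


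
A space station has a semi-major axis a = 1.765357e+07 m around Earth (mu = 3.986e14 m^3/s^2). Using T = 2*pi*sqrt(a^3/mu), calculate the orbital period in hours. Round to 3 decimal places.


Step 1: a^3 / mu = 5.501709e+21 / 3.986e14 = 1.380258e+07
Step 2: sqrt(1.380258e+07) = 3715.1826 s
Step 3: T = 2*pi * 3715.1826 = 23343.18 s
Step 4: T in hours = 23343.18 / 3600 = 6.484 hours

6.484


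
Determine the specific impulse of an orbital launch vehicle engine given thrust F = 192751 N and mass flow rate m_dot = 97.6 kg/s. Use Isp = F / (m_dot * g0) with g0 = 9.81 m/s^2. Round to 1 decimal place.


Step 1: m_dot * g0 = 97.6 * 9.81 = 957.46
Step 2: Isp = 192751 / 957.46 = 201.3 s

201.3


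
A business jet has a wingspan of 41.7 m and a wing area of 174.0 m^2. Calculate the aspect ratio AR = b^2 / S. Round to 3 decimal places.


Step 1: b^2 = 41.7^2 = 1738.89
Step 2: AR = 1738.89 / 174.0 = 9.994

9.994


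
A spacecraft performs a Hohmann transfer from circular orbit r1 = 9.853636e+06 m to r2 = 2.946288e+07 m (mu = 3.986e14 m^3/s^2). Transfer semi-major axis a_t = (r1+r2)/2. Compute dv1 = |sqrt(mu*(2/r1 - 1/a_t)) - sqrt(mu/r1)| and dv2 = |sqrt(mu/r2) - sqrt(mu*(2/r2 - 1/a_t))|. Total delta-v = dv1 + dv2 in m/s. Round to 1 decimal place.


Step 1: Transfer semi-major axis a_t = (9.853636e+06 + 2.946288e+07) / 2 = 1.965826e+07 m
Step 2: v1 (circular at r1) = sqrt(mu/r1) = 6360.19 m/s
Step 3: v_t1 = sqrt(mu*(2/r1 - 1/a_t)) = 7786.38 m/s
Step 4: dv1 = |7786.38 - 6360.19| = 1426.18 m/s
Step 5: v2 (circular at r2) = 3678.16 m/s, v_t2 = 2604.09 m/s
Step 6: dv2 = |3678.16 - 2604.09| = 1074.07 m/s
Step 7: Total delta-v = 1426.18 + 1074.07 = 2500.3 m/s

2500.3


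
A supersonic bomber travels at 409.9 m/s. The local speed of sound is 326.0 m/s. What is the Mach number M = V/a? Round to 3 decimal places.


Step 1: M = V / a = 409.9 / 326.0
Step 2: M = 1.257

1.257


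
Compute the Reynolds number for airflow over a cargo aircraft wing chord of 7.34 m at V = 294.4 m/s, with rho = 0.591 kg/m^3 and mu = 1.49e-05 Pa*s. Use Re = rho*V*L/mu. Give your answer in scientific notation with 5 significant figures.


Step 1: Numerator = rho * V * L = 0.591 * 294.4 * 7.34 = 1277.089536
Step 2: Re = 1277.089536 / 1.49e-05
Step 3: Re = 8.5711e+07

8.5711e+07


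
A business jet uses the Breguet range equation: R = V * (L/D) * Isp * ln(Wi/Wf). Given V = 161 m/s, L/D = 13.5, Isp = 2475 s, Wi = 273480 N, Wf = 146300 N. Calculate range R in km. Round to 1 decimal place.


Step 1: Coefficient = V * (L/D) * Isp = 161 * 13.5 * 2475 = 5379412.5 m
Step 2: Wi/Wf = 273480 / 146300 = 1.86931
Step 3: ln(1.86931) = 0.625569
Step 4: R = 5379412.5 * 0.625569 = 3365194.7 m = 3365.2 km

3365.2


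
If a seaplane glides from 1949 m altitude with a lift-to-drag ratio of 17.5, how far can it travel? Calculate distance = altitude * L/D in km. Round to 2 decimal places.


Step 1: Glide distance = altitude * L/D = 1949 * 17.5 = 34107.5 m
Step 2: Convert to km: 34107.5 / 1000 = 34.11 km

34.11


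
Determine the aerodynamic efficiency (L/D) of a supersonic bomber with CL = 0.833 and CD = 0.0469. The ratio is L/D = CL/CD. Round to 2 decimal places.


Step 1: L/D = CL / CD = 0.833 / 0.0469
Step 2: L/D = 17.76

17.76


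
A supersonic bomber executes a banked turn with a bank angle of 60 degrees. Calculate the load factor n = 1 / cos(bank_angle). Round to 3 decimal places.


Step 1: Convert 60 degrees to radians = 1.047198
Step 2: cos(60 deg) = 0.5
Step 3: n = 1 / 0.5 = 2.000

2.000


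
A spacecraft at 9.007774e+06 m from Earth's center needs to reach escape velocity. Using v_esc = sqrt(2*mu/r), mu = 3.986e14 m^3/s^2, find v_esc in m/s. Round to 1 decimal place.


Step 1: 2*mu/r = 2 * 3.986e14 / 9.007774e+06 = 88501332.2936
Step 2: v_esc = sqrt(88501332.2936) = 9407.5 m/s

9407.5


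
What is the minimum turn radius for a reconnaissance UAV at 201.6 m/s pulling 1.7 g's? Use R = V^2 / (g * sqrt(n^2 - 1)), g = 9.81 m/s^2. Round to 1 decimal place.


Step 1: V^2 = 201.6^2 = 40642.56
Step 2: n^2 - 1 = 1.7^2 - 1 = 1.89
Step 3: sqrt(1.89) = 1.374773
Step 4: R = 40642.56 / (9.81 * 1.374773) = 3013.6 m

3013.6


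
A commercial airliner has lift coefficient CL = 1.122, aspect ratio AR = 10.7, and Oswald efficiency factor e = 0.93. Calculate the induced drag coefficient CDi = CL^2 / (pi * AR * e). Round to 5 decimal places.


Step 1: CL^2 = 1.122^2 = 1.258884
Step 2: pi * AR * e = 3.14159 * 10.7 * 0.93 = 31.261988
Step 3: CDi = 1.258884 / 31.261988 = 0.04027

0.04027


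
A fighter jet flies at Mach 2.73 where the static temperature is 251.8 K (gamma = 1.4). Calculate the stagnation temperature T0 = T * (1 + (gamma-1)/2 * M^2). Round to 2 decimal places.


Step 1: (gamma-1)/2 = 0.2
Step 2: M^2 = 7.4529
Step 3: 1 + 0.2 * 7.4529 = 2.49058
Step 4: T0 = 251.8 * 2.49058 = 627.13 K

627.13


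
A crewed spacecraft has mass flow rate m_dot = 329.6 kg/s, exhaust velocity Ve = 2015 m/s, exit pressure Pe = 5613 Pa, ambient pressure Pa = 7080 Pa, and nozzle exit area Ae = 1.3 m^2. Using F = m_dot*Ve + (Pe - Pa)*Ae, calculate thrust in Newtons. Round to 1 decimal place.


Step 1: Momentum thrust = m_dot * Ve = 329.6 * 2015 = 664144.0 N
Step 2: Pressure thrust = (Pe - Pa) * Ae = (5613 - 7080) * 1.3 = -1907.1 N
Step 3: Total thrust F = 664144.0 + -1907.1 = 662236.9 N

662236.9


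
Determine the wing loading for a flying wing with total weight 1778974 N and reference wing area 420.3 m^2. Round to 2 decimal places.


Step 1: Wing loading = W / S = 1778974 / 420.3
Step 2: Wing loading = 4232.63 N/m^2

4232.63


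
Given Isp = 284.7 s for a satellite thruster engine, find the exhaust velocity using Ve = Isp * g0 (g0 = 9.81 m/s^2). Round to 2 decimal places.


Step 1: Ve = Isp * g0 = 284.7 * 9.81
Step 2: Ve = 2792.91 m/s

2792.91


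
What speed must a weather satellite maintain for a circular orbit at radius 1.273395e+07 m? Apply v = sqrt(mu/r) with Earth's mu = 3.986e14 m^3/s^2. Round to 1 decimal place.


Step 1: mu / r = 3.986e14 / 1.273395e+07 = 31302148.9797
Step 2: v = sqrt(31302148.9797) = 5594.8 m/s

5594.8


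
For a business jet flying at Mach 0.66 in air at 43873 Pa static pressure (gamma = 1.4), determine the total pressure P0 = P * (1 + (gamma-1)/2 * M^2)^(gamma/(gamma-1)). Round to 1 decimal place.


Step 1: (gamma-1)/2 * M^2 = 0.2 * 0.4356 = 0.08712
Step 2: 1 + 0.08712 = 1.08712
Step 3: Exponent gamma/(gamma-1) = 3.5
Step 4: P0 = 43873 * 1.08712^3.5 = 58771.7 Pa

58771.7
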